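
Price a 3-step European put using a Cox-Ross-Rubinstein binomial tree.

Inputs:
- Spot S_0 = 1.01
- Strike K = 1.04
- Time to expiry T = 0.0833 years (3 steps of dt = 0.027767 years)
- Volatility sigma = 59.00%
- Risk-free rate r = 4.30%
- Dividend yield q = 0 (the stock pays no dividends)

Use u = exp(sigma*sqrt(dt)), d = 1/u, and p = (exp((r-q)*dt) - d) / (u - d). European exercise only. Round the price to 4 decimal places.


dt = T/N = 0.027767
u = exp(sigma*sqrt(dt)) = 1.103309; d = 1/u = 0.906365
p = (exp((r-q)*dt) - d) / (u - d) = 0.481507
Discount per step: exp(-r*dt) = 0.998807
Stock lattice S(k, i) with i counting down-moves:
  k=0: S(0,0) = 1.0100
  k=1: S(1,0) = 1.1143; S(1,1) = 0.9154
  k=2: S(2,0) = 1.2295; S(2,1) = 1.0100; S(2,2) = 0.8297
  k=3: S(3,0) = 1.3565; S(3,1) = 1.1143; S(3,2) = 0.9154; S(3,3) = 0.7520
Terminal payoffs V(N, i) = max(K - S_T, 0):
  V(3,0) = 0.000000; V(3,1) = 0.000000; V(3,2) = 0.124572; V(3,3) = 0.287979
Backward induction: V(k, i) = exp(-r*dt) * [p * V(k+1, i) + (1-p) * V(k+1, i+1)].
  V(2,0) = exp(-r*dt) * [p*0.000000 + (1-p)*0.000000] = 0.000000
  V(2,1) = exp(-r*dt) * [p*0.000000 + (1-p)*0.124572] = 0.064512
  V(2,2) = exp(-r*dt) * [p*0.124572 + (1-p)*0.287979] = 0.209047
  V(1,0) = exp(-r*dt) * [p*0.000000 + (1-p)*0.064512] = 0.033409
  V(1,1) = exp(-r*dt) * [p*0.064512 + (1-p)*0.209047] = 0.139286
  V(0,0) = exp(-r*dt) * [p*0.033409 + (1-p)*0.139286] = 0.088200

Answer: Price = V(0,0) = 0.0882


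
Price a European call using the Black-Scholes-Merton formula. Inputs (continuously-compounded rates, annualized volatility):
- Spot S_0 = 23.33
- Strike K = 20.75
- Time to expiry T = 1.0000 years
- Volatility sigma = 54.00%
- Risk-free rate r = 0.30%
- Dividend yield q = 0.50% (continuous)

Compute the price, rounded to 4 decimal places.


Answer: Price = 6.0381

Derivation:
d1 = (ln(S/K) + (r - q + 0.5*sigma^2) * T) / (sigma * sqrt(T)) = 0.48332192
d2 = d1 - sigma * sqrt(T) = -0.05667808
exp(-rT) = 0.99700450; exp(-qT) = 0.99501248
C = S_0 * exp(-qT) * N(d1) - K * exp(-rT) * N(d2)
N(d1) = 0.68556641; N(d2) = 0.47740082
C = 23.3300 * 0.99501248 * 0.68556641 - 20.7500 * 0.99700450 * 0.47740082 = 6.0381


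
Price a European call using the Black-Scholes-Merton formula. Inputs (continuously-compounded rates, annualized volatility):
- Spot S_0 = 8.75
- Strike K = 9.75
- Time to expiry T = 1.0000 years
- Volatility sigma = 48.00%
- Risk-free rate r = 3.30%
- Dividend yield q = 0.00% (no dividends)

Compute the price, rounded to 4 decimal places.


d1 = (ln(S/K) + (r - q + 0.5*sigma^2) * T) / (sigma * sqrt(T)) = 0.08330503
d2 = d1 - sigma * sqrt(T) = -0.39669497
exp(-rT) = 0.96753856; exp(-qT) = 1.00000000
C = S_0 * exp(-qT) * N(d1) - K * exp(-rT) * N(d2)
N(d1) = 0.53319550; N(d2) = 0.34579621
C = 8.7500 * 1.00000000 * 0.53319550 - 9.7500 * 0.96753856 * 0.34579621 = 1.4034

Answer: Price = 1.4034


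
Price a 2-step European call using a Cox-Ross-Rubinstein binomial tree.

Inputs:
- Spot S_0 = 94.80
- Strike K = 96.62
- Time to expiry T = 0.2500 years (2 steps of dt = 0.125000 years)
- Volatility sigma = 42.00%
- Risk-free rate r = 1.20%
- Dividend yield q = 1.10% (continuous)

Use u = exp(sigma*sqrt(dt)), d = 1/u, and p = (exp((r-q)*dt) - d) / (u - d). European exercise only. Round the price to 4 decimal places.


dt = T/N = 0.125000
u = exp(sigma*sqrt(dt)) = 1.160084; d = 1/u = 0.862007
p = (exp((r-q)*dt) - d) / (u - d) = 0.463364
Discount per step: exp(-r*dt) = 0.998501
Stock lattice S(k, i) with i counting down-moves:
  k=0: S(0,0) = 94.8000
  k=1: S(1,0) = 109.9760; S(1,1) = 81.7182
  k=2: S(2,0) = 127.5814; S(2,1) = 94.8000; S(2,2) = 70.4416
Terminal payoffs V(N, i) = max(S_T - K, 0):
  V(2,0) = 30.961357; V(2,1) = 0.000000; V(2,2) = 0.000000
Backward induction: V(k, i) = exp(-r*dt) * [p * V(k+1, i) + (1-p) * V(k+1, i+1)].
  V(1,0) = exp(-r*dt) * [p*30.961357 + (1-p)*0.000000] = 14.324885
  V(1,1) = exp(-r*dt) * [p*0.000000 + (1-p)*0.000000] = 0.000000
  V(0,0) = exp(-r*dt) * [p*14.324885 + (1-p)*0.000000] = 6.627692

Answer: Price = V(0,0) = 6.6277


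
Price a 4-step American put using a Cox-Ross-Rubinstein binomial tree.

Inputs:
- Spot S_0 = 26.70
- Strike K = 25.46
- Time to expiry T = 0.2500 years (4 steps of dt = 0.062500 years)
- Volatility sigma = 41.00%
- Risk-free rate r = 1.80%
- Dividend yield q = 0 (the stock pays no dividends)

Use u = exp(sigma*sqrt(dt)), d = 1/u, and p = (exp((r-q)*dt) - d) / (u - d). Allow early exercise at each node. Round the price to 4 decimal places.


Answer: Price = V(0,0) = 1.5652

Derivation:
dt = T/N = 0.062500
u = exp(sigma*sqrt(dt)) = 1.107937; d = 1/u = 0.902578
p = (exp((r-q)*dt) - d) / (u - d) = 0.479879
Discount per step: exp(-r*dt) = 0.998876
Stock lattice S(k, i) with i counting down-moves:
  k=0: S(0,0) = 26.7000
  k=1: S(1,0) = 29.5819; S(1,1) = 24.0988
  k=2: S(2,0) = 32.7749; S(2,1) = 26.7000; S(2,2) = 21.7511
  k=3: S(3,0) = 36.3126; S(3,1) = 29.5819; S(3,2) = 24.0988; S(3,3) = 19.6321
  k=4: S(4,0) = 40.2320; S(4,1) = 32.7749; S(4,2) = 26.7000; S(4,3) = 21.7511; S(4,4) = 17.7195
Terminal payoffs V(N, i) = max(K - S_T, 0):
  V(4,0) = 0.000000; V(4,1) = 0.000000; V(4,2) = 0.000000; V(4,3) = 3.708917; V(4,4) = 7.740538
Backward induction: V(k, i) = exp(-r*dt) * [p * V(k+1, i) + (1-p) * V(k+1, i+1)]; then take max(V_cont, immediate exercise) for American.
  V(3,0) = exp(-r*dt) * [p*0.000000 + (1-p)*0.000000] = 0.000000; exercise = 0.000000; V(3,0) = max -> 0.000000
  V(3,1) = exp(-r*dt) * [p*0.000000 + (1-p)*0.000000] = 0.000000; exercise = 0.000000; V(3,1) = max -> 0.000000
  V(3,2) = exp(-r*dt) * [p*0.000000 + (1-p)*3.708917] = 1.926918; exercise = 1.361163; V(3,2) = max -> 1.926918
  V(3,3) = exp(-r*dt) * [p*3.708917 + (1-p)*7.740538] = 5.799321; exercise = 5.827947; V(3,3) = max -> 5.827947
  V(2,0) = exp(-r*dt) * [p*0.000000 + (1-p)*0.000000] = 0.000000; exercise = 0.000000; V(2,0) = max -> 0.000000
  V(2,1) = exp(-r*dt) * [p*0.000000 + (1-p)*1.926918] = 1.001104; exercise = 0.000000; V(2,1) = max -> 1.001104
  V(2,2) = exp(-r*dt) * [p*1.926918 + (1-p)*5.827947] = 3.951478; exercise = 3.708917; V(2,2) = max -> 3.951478
  V(1,0) = exp(-r*dt) * [p*0.000000 + (1-p)*1.001104] = 0.520110; exercise = 0.000000; V(1,0) = max -> 0.520110
  V(1,1) = exp(-r*dt) * [p*1.001104 + (1-p)*3.951478] = 2.532806; exercise = 1.361163; V(1,1) = max -> 2.532806
  V(0,0) = exp(-r*dt) * [p*0.520110 + (1-p)*2.532806] = 1.565194; exercise = 0.000000; V(0,0) = max -> 1.565194


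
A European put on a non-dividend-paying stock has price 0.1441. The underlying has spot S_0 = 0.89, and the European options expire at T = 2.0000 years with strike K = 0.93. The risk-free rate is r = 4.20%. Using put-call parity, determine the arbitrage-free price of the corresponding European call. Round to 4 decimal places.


Put-call parity: C - P = S_0 * exp(-qT) - K * exp(-rT).
S_0 * exp(-qT) = 0.8900 * 1.00000000 = 0.89000000
K * exp(-rT) = 0.9300 * 0.91943126 = 0.85507107
C = P + S*exp(-qT) - K*exp(-rT)
C = 0.1441 + 0.89000000 - 0.85507107 = 0.1790

Answer: Call price = 0.1790


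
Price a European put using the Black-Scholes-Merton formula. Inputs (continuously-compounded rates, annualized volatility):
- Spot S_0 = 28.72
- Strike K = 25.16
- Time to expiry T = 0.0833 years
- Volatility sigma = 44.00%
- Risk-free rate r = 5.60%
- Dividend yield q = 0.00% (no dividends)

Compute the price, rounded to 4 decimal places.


d1 = (ln(S/K) + (r - q + 0.5*sigma^2) * T) / (sigma * sqrt(T)) = 1.14233139
d2 = d1 - sigma * sqrt(T) = 1.01533974
exp(-rT) = 0.99534606; exp(-qT) = 1.00000000
P = K * exp(-rT) * N(-d2) - S_0 * exp(-qT) * N(-d1)
N(-d1) = 0.12665815; N(-d2) = 0.15497195
P = 25.1600 * 0.99534606 * 0.15497195 - 28.7200 * 1.00000000 * 0.12665815 = 0.2433

Answer: Price = 0.2433


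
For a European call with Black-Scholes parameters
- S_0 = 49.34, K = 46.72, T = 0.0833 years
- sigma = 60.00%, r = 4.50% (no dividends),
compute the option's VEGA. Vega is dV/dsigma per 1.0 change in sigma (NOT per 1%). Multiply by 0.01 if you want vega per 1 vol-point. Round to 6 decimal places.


d1 = 0.4233128596; d2 = 0.2501424233
phi(d1) = 0.3647527976; exp(-qT) = 1.0000000000; exp(-rT) = 0.9962585169
Vega = S * exp(-qT) * phi(d1) * sqrt(T) = 49.3400 * 1.0000000000 * 0.3647527976 * 0.2886173938 = 5.194219

Answer: Vega = 5.194219


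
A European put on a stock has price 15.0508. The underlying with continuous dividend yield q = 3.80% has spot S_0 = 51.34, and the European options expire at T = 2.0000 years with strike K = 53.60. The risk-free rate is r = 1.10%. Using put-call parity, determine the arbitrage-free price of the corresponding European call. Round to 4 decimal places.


Put-call parity: C - P = S_0 * exp(-qT) - K * exp(-rT).
S_0 * exp(-qT) = 51.3400 * 0.92681621 = 47.58274404
K * exp(-rT) = 53.6000 * 0.97824024 = 52.43367660
C = P + S*exp(-qT) - K*exp(-rT)
C = 15.0508 + 47.58274404 - 52.43367660 = 10.1999

Answer: Call price = 10.1999


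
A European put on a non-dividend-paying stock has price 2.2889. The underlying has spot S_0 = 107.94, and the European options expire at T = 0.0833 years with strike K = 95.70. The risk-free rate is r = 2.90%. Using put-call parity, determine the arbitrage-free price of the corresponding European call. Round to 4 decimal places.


Answer: Call price = 14.7598

Derivation:
Put-call parity: C - P = S_0 * exp(-qT) - K * exp(-rT).
S_0 * exp(-qT) = 107.9400 * 1.00000000 = 107.94000000
K * exp(-rT) = 95.7000 * 0.99758722 = 95.46909652
C = P + S*exp(-qT) - K*exp(-rT)
C = 2.2889 + 107.94000000 - 95.46909652 = 14.7598


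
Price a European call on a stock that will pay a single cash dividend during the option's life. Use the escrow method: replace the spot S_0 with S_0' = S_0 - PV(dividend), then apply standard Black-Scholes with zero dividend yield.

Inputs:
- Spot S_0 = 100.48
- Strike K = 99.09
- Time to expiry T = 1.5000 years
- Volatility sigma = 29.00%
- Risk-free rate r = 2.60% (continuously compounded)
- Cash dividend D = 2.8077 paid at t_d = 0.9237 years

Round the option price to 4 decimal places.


Answer: Price = 14.8583

Derivation:
PV(D) = D * exp(-r * t_d) = 2.8077 * 0.97626989 = 2.74107298
S_0' = S_0 - PV(D) = 100.4800 - 2.74107298 = 97.73892702
d1 = (ln(S_0'/K) + (r + sigma^2/2)*T) / (sigma*sqrt(T)) = 0.24873973
d2 = d1 - sigma*sqrt(T) = -0.10643628
exp(-rT) = 0.96175071
N(d1) = 0.59821894; N(d2) = 0.45761810
C = S_0' * N(d1) - K * exp(-rT) * N(d2) = 97.73892702 * 0.59821894 - 99.0900 * 0.96175071 * 0.45761810 = 14.8583


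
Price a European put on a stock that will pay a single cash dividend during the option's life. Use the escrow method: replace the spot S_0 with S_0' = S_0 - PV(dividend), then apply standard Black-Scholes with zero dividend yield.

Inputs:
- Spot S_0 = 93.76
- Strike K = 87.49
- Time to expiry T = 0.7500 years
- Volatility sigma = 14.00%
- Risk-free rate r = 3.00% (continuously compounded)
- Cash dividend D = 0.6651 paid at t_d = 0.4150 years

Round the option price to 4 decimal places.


Answer: Price = 1.5484

Derivation:
PV(D) = D * exp(-r * t_d) = 0.6651 * 0.98762718 = 0.65687084
S_0' = S_0 - PV(D) = 93.7600 - 0.65687084 = 93.10312916
d1 = (ln(S_0'/K) + (r + sigma^2/2)*T) / (sigma*sqrt(T)) = 0.75907781
d2 = d1 - sigma*sqrt(T) = 0.63783425
exp(-rT) = 0.97775124
N(-d1) = 0.22390301; N(-d2) = 0.26179079
P = K * exp(-rT) * N(-d2) - S_0' * N(-d1) = 87.4900 * 0.97775124 * 0.26179079 - 93.10312916 * 0.22390301 = 1.5484


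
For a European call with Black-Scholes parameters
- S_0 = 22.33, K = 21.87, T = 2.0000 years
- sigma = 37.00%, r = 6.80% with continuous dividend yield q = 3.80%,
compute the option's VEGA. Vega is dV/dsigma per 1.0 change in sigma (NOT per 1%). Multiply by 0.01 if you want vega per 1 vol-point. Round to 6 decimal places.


Answer: Vega = 10.708167

Derivation:
d1 = 0.4160754495; d2 = -0.1071835686
phi(d1) = 0.3658624181; exp(-qT) = 0.9268162066; exp(-rT) = 0.8728426325
Vega = S * exp(-qT) * phi(d1) * sqrt(T) = 22.3300 * 0.9268162066 * 0.3658624181 * 1.4142135624 = 10.708167


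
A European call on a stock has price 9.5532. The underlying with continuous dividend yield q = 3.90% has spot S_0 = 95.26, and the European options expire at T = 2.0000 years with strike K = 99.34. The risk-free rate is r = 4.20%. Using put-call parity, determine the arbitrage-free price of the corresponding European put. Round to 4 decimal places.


Answer: Put price = 12.7774

Derivation:
Put-call parity: C - P = S_0 * exp(-qT) - K * exp(-rT).
S_0 * exp(-qT) = 95.2600 * 0.92496443 = 88.11211127
K * exp(-rT) = 99.3400 * 0.91943126 = 91.33630098
P = C - S*exp(-qT) + K*exp(-rT)
P = 9.5532 - 88.11211127 + 91.33630098 = 12.7774


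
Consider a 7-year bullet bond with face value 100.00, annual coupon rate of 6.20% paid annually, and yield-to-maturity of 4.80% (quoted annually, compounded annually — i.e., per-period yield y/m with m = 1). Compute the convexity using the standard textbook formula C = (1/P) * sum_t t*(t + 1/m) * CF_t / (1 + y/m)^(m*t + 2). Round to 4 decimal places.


Answer: Convexity = 40.7447

Derivation:
Coupon per period c = face * coupon_rate / m = 6.200000
Periods per year m = 1; per-period yield y/m = 0.048000
Number of cashflows N = 7
Cashflows (t years, CF_t, discount factor 1/(1+y/m)^(m*t), PV):
  t = 1.0000: CF_t = 6.200000, DF = 0.954198, PV = 5.916031
  t = 2.0000: CF_t = 6.200000, DF = 0.910495, PV = 5.645067
  t = 3.0000: CF_t = 6.200000, DF = 0.868793, PV = 5.386515
  t = 4.0000: CF_t = 6.200000, DF = 0.829001, PV = 5.139804
  t = 5.0000: CF_t = 6.200000, DF = 0.791031, PV = 4.904393
  t = 6.0000: CF_t = 6.200000, DF = 0.754801, PV = 4.679764
  t = 7.0000: CF_t = 106.200000, DF = 0.720230, PV = 76.488393
Price P = sum_t PV_t = 108.159967
Convexity numerator sum_t t*(t + 1/m) * CF_t / (1+y/m)^(m*t + 2):
  t = 1.0000: term = 10.773029
  t = 2.0000: term = 30.838824
  t = 3.0000: term = 58.852718
  t = 4.0000: term = 93.595289
  t = 5.0000: term = 133.962723
  t = 6.0000: term = 178.957836
  t = 7.0000: term = 3899.967608
Convexity = (1/P) * sum = 4406.948026 / 108.159967 = 40.744724


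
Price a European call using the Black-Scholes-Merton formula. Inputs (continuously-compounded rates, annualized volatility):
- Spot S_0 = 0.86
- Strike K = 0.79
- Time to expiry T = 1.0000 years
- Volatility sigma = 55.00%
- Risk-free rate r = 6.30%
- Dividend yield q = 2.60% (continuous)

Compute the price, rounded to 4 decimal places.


d1 = (ln(S/K) + (r - q + 0.5*sigma^2) * T) / (sigma * sqrt(T)) = 0.49663535
d2 = d1 - sigma * sqrt(T) = -0.05336465
exp(-rT) = 0.93894347; exp(-qT) = 0.97433509
C = S_0 * exp(-qT) * N(d1) - K * exp(-rT) * N(d2)
N(d1) = 0.69027689; N(d2) = 0.47872069
C = 0.8600 * 0.97433509 * 0.69027689 - 0.7900 * 0.93894347 * 0.47872069 = 0.2233

Answer: Price = 0.2233


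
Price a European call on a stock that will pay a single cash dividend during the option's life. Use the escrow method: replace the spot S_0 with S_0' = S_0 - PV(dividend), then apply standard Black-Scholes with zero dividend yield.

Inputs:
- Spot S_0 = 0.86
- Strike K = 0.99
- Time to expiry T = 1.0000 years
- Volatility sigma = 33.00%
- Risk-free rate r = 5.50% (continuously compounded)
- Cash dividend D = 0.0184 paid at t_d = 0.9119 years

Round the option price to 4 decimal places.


Answer: Price = 0.0753

Derivation:
PV(D) = D * exp(-r * t_d) = 0.0184 * 0.95108247 = 0.01749992
S_0' = S_0 - PV(D) = 0.8600 - 0.01749992 = 0.84250008
d1 = (ln(S_0'/K) + (r + sigma^2/2)*T) / (sigma*sqrt(T)) = -0.15721571
d2 = d1 - sigma*sqrt(T) = -0.48721571
exp(-rT) = 0.94648515
N(d1) = 0.43753743; N(d2) = 0.31305274
C = S_0' * N(d1) - K * exp(-rT) * N(d2) = 0.84250008 * 0.43753743 - 0.9900 * 0.94648515 * 0.31305274 = 0.0753


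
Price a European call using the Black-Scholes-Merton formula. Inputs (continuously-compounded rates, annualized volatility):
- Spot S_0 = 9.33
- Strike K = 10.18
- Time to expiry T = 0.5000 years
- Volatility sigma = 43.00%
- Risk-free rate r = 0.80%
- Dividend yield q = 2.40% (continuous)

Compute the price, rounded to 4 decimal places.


d1 = (ln(S/K) + (r - q + 0.5*sigma^2) * T) / (sigma * sqrt(T)) = -0.16103945
d2 = d1 - sigma * sqrt(T) = -0.46509536
exp(-rT) = 0.99600799; exp(-qT) = 0.98807171
C = S_0 * exp(-qT) * N(d1) - K * exp(-rT) * N(d2)
N(d1) = 0.43603117; N(d2) = 0.32093158
C = 9.3300 * 0.98807171 * 0.43603117 - 10.1800 * 0.99600799 * 0.32093158 = 0.7656

Answer: Price = 0.7656


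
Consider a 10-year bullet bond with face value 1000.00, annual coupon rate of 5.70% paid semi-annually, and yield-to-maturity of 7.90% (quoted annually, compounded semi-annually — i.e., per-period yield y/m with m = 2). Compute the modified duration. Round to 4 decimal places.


Coupon per period c = face * coupon_rate / m = 28.500000
Periods per year m = 2; per-period yield y/m = 0.039500
Number of cashflows N = 20
Cashflows (t years, CF_t, discount factor 1/(1+y/m)^(m*t), PV):
  t = 0.5000: CF_t = 28.500000, DF = 0.962001, PV = 27.417027
  t = 1.0000: CF_t = 28.500000, DF = 0.925446, PV = 26.375207
  t = 1.5000: CF_t = 28.500000, DF = 0.890280, PV = 25.372974
  t = 2.0000: CF_t = 28.500000, DF = 0.856450, PV = 24.408826
  t = 2.5000: CF_t = 28.500000, DF = 0.823906, PV = 23.481314
  t = 3.0000: CF_t = 28.500000, DF = 0.792598, PV = 22.589046
  t = 3.5000: CF_t = 28.500000, DF = 0.762480, PV = 21.730684
  t = 4.0000: CF_t = 28.500000, DF = 0.733507, PV = 20.904939
  t = 4.5000: CF_t = 28.500000, DF = 0.705634, PV = 20.110572
  t = 5.0000: CF_t = 28.500000, DF = 0.678821, PV = 19.346389
  t = 5.5000: CF_t = 28.500000, DF = 0.653026, PV = 18.611245
  t = 6.0000: CF_t = 28.500000, DF = 0.628212, PV = 17.904036
  t = 6.5000: CF_t = 28.500000, DF = 0.604340, PV = 17.223700
  t = 7.0000: CF_t = 28.500000, DF = 0.581376, PV = 16.569216
  t = 7.5000: CF_t = 28.500000, DF = 0.559284, PV = 15.939601
  t = 8.0000: CF_t = 28.500000, DF = 0.538032, PV = 15.333912
  t = 8.5000: CF_t = 28.500000, DF = 0.517587, PV = 14.751238
  t = 9.0000: CF_t = 28.500000, DF = 0.497919, PV = 14.190705
  t = 9.5000: CF_t = 28.500000, DF = 0.478999, PV = 13.651472
  t = 10.0000: CF_t = 1028.500000, DF = 0.460798, PV = 473.930242
Price P = sum_t PV_t = 849.842345
First compute Macaulay numerator sum_t t * PV_t:
  t * PV_t at t = 0.5000: 13.708514
  t * PV_t at t = 1.0000: 26.375207
  t * PV_t at t = 1.5000: 38.059461
  t * PV_t at t = 2.0000: 48.817651
  t * PV_t at t = 2.5000: 58.703284
  t * PV_t at t = 3.0000: 67.767139
  t * PV_t at t = 3.5000: 76.057395
  t * PV_t at t = 4.0000: 83.619757
  t * PV_t at t = 4.5000: 90.497573
  t * PV_t at t = 5.0000: 96.731947
  t * PV_t at t = 5.5000: 102.361848
  t * PV_t at t = 6.0000: 107.424214
  t * PV_t at t = 6.5000: 111.954047
  t * PV_t at t = 7.0000: 115.984509
  t * PV_t at t = 7.5000: 119.547010
  t * PV_t at t = 8.0000: 122.671295
  t * PV_t at t = 8.5000: 125.385522
  t * PV_t at t = 9.0000: 127.716346
  t * PV_t at t = 9.5000: 129.688983
  t * PV_t at t = 10.0000: 4739.302423
Macaulay duration D = 6402.374127 / 849.842345 = 7.533602
Modified duration = D / (1 + y/m) = 7.533602 / (1 + 0.039500) = 7.247333

Answer: Modified duration = 7.2473


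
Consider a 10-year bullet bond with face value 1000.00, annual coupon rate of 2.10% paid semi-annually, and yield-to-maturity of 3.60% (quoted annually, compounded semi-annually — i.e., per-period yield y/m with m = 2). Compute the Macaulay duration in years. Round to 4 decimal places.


Coupon per period c = face * coupon_rate / m = 10.500000
Periods per year m = 2; per-period yield y/m = 0.018000
Number of cashflows N = 20
Cashflows (t years, CF_t, discount factor 1/(1+y/m)^(m*t), PV):
  t = 0.5000: CF_t = 10.500000, DF = 0.982318, PV = 10.314342
  t = 1.0000: CF_t = 10.500000, DF = 0.964949, PV = 10.131966
  t = 1.5000: CF_t = 10.500000, DF = 0.947887, PV = 9.952816
  t = 2.0000: CF_t = 10.500000, DF = 0.931127, PV = 9.776833
  t = 2.5000: CF_t = 10.500000, DF = 0.914663, PV = 9.603961
  t = 3.0000: CF_t = 10.500000, DF = 0.898490, PV = 9.434147
  t = 3.5000: CF_t = 10.500000, DF = 0.882603, PV = 9.267335
  t = 4.0000: CF_t = 10.500000, DF = 0.866997, PV = 9.103472
  t = 4.5000: CF_t = 10.500000, DF = 0.851667, PV = 8.942507
  t = 5.0000: CF_t = 10.500000, DF = 0.836608, PV = 8.784388
  t = 5.5000: CF_t = 10.500000, DF = 0.821816, PV = 8.629065
  t = 6.0000: CF_t = 10.500000, DF = 0.807285, PV = 8.476488
  t = 6.5000: CF_t = 10.500000, DF = 0.793010, PV = 8.326609
  t = 7.0000: CF_t = 10.500000, DF = 0.778989, PV = 8.179380
  t = 7.5000: CF_t = 10.500000, DF = 0.765215, PV = 8.034755
  t = 8.0000: CF_t = 10.500000, DF = 0.751684, PV = 7.892686
  t = 8.5000: CF_t = 10.500000, DF = 0.738393, PV = 7.753130
  t = 9.0000: CF_t = 10.500000, DF = 0.725337, PV = 7.616041
  t = 9.5000: CF_t = 10.500000, DF = 0.712512, PV = 7.481377
  t = 10.0000: CF_t = 1010.500000, DF = 0.699914, PV = 707.262705
Price P = sum_t PV_t = 874.964005
Macaulay numerator sum_t t * PV_t:
  t * PV_t at t = 0.5000: 5.157171
  t * PV_t at t = 1.0000: 10.131966
  t * PV_t at t = 1.5000: 14.929224
  t * PV_t at t = 2.0000: 19.553666
  t * PV_t at t = 2.5000: 24.009904
  t * PV_t at t = 3.0000: 28.302440
  t * PV_t at t = 3.5000: 32.435672
  t * PV_t at t = 4.0000: 36.413889
  t * PV_t at t = 4.5000: 40.241282
  t * PV_t at t = 5.0000: 43.921941
  t * PV_t at t = 5.5000: 47.459858
  t * PV_t at t = 6.0000: 50.858929
  t * PV_t at t = 6.5000: 54.122960
  t * PV_t at t = 7.0000: 57.255663
  t * PV_t at t = 7.5000: 60.260661
  t * PV_t at t = 8.0000: 63.141492
  t * PV_t at t = 8.5000: 65.901606
  t * PV_t at t = 9.0000: 68.544372
  t * PV_t at t = 9.5000: 71.073078
  t * PV_t at t = 10.0000: 7072.627052
Macaulay duration D = (sum_t t * PV_t) / P = 7866.342826 / 874.964005 = 8.990476

Answer: Macaulay duration = 8.9905 years


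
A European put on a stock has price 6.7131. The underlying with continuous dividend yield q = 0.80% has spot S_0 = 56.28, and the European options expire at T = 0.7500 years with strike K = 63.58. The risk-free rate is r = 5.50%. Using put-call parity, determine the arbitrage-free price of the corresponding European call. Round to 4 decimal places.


Answer: Call price = 1.6457

Derivation:
Put-call parity: C - P = S_0 * exp(-qT) - K * exp(-rT).
S_0 * exp(-qT) = 56.2800 * 0.99401796 = 55.94333102
K * exp(-rT) = 63.5800 * 0.95958920 = 61.01068150
C = P + S*exp(-qT) - K*exp(-rT)
C = 6.7131 + 55.94333102 - 61.01068150 = 1.6457


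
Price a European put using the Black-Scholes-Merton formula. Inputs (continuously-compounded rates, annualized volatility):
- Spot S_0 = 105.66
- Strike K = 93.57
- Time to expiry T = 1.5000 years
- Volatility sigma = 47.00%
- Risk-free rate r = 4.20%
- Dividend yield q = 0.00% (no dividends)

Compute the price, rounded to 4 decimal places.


d1 = (ln(S/K) + (r - q + 0.5*sigma^2) * T) / (sigma * sqrt(T)) = 0.60836217
d2 = d1 - sigma * sqrt(T) = 0.03273208
exp(-rT) = 0.93894347; exp(-qT) = 1.00000000
P = K * exp(-rT) * N(-d2) - S_0 * exp(-qT) * N(-d1)
N(-d1) = 0.27147365; N(-d2) = 0.48694412
P = 93.5700 * 0.93894347 * 0.48694412 - 105.6600 * 1.00000000 * 0.27147365 = 14.0975

Answer: Price = 14.0975


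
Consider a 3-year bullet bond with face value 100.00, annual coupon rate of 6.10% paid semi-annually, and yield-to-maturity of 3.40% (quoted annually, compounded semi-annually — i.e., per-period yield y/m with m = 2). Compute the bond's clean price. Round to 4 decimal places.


Answer: Price = 107.6391

Derivation:
Coupon per period c = face * coupon_rate / m = 3.050000
Periods per year m = 2; per-period yield y/m = 0.017000
Number of cashflows N = 6
Cashflows (t years, CF_t, discount factor 1/(1+y/m)^(m*t), PV):
  t = 0.5000: CF_t = 3.050000, DF = 0.983284, PV = 2.999017
  t = 1.0000: CF_t = 3.050000, DF = 0.966848, PV = 2.948886
  t = 1.5000: CF_t = 3.050000, DF = 0.950686, PV = 2.899593
  t = 2.0000: CF_t = 3.050000, DF = 0.934795, PV = 2.851123
  t = 2.5000: CF_t = 3.050000, DF = 0.919169, PV = 2.803465
  t = 3.0000: CF_t = 103.050000, DF = 0.903804, PV = 93.137007
Price P = sum_t PV_t = 107.639090


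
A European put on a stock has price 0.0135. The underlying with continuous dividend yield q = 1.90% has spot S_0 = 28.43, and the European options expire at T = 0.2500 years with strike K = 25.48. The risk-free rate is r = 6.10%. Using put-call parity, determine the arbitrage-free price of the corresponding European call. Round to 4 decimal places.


Answer: Call price = 3.2144

Derivation:
Put-call parity: C - P = S_0 * exp(-qT) - K * exp(-rT).
S_0 * exp(-qT) = 28.4300 * 0.99526126 = 28.29527772
K * exp(-rT) = 25.4800 * 0.98486569 = 25.09437784
C = P + S*exp(-qT) - K*exp(-rT)
C = 0.0135 + 28.29527772 - 25.09437784 = 3.2144


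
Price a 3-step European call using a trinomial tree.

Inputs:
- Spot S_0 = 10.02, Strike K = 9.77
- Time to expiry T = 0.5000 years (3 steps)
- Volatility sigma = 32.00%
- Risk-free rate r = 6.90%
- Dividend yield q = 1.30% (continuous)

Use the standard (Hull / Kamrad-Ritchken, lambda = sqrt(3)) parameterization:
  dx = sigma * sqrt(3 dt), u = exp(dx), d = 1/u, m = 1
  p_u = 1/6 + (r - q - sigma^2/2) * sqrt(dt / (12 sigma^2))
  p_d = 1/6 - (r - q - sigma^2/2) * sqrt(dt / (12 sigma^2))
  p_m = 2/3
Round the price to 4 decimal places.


Answer: Price = V(0,0) = 1.1167

Derivation:
dt = T/N = 0.166667; dx = sigma*sqrt(3*dt) = 0.226274
u = exp(dx) = 1.253919; d = 1/u = 0.797499
p_u = 0.168434, p_m = 0.666667, p_d = 0.164899
Discount per step: exp(-r*dt) = 0.988566
Stock lattice S(k, j) with j the centered position index:
  k=0: S(0,+0) = 10.0200
  k=1: S(1,-1) = 7.9909; S(1,+0) = 10.0200; S(1,+1) = 12.5643
  k=2: S(2,-2) = 6.3728; S(2,-1) = 7.9909; S(2,+0) = 10.0200; S(2,+1) = 12.5643; S(2,+2) = 15.7546
  k=3: S(3,-3) = 5.0823; S(3,-2) = 6.3728; S(3,-1) = 7.9909; S(3,+0) = 10.0200; S(3,+1) = 12.5643; S(3,+2) = 15.7546; S(3,+3) = 19.7550
Terminal payoffs V(N, j) = max(S_T - K, 0):
  V(3,-3) = 0.000000; V(3,-2) = 0.000000; V(3,-1) = 0.000000; V(3,+0) = 0.250000; V(3,+1) = 2.794272; V(3,+2) = 5.984585; V(3,+3) = 9.984980
Backward induction: V(k, j) = exp(-r*dt) * [p_u * V(k+1, j+1) + p_m * V(k+1, j) + p_d * V(k+1, j-1)]
  V(2,-2) = exp(-r*dt) * [p_u*0.000000 + p_m*0.000000 + p_d*0.000000] = 0.000000
  V(2,-1) = exp(-r*dt) * [p_u*0.250000 + p_m*0.000000 + p_d*0.000000] = 0.041627
  V(2,+0) = exp(-r*dt) * [p_u*2.794272 + p_m*0.250000 + p_d*0.000000] = 0.630031
  V(2,+1) = exp(-r*dt) * [p_u*5.984585 + p_m*2.794272 + p_d*0.250000] = 2.878786
  V(2,+2) = exp(-r*dt) * [p_u*9.984980 + p_m*5.984585 + p_d*2.794272] = 6.062193
  V(1,-1) = exp(-r*dt) * [p_u*0.630031 + p_m*0.041627 + p_d*0.000000] = 0.132340
  V(1,+0) = exp(-r*dt) * [p_u*2.878786 + p_m*0.630031 + p_d*0.041627] = 0.901346
  V(1,+1) = exp(-r*dt) * [p_u*6.062193 + p_m*2.878786 + p_d*0.630031] = 3.009357
  V(0,+0) = exp(-r*dt) * [p_u*3.009357 + p_m*0.901346 + p_d*0.132340] = 1.116684


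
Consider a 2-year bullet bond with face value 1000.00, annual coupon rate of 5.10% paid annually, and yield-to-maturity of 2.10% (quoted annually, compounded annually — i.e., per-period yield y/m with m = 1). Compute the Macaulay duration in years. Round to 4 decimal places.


Answer: Macaulay duration = 1.9528 years

Derivation:
Coupon per period c = face * coupon_rate / m = 51.000000
Periods per year m = 1; per-period yield y/m = 0.021000
Number of cashflows N = 2
Cashflows (t years, CF_t, discount factor 1/(1+y/m)^(m*t), PV):
  t = 1.0000: CF_t = 51.000000, DF = 0.979432, PV = 49.951028
  t = 2.0000: CF_t = 1051.000000, DF = 0.959287, PV = 1008.210537
Price P = sum_t PV_t = 1058.161565
Macaulay numerator sum_t t * PV_t:
  t * PV_t at t = 1.0000: 49.951028
  t * PV_t at t = 2.0000: 2016.421073
Macaulay duration D = (sum_t t * PV_t) / P = 2066.372102 / 1058.161565 = 1.952795


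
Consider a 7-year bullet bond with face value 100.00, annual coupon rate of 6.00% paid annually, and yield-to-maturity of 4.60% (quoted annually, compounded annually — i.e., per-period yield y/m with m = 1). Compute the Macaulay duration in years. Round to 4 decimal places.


Answer: Macaulay duration = 5.9650 years

Derivation:
Coupon per period c = face * coupon_rate / m = 6.000000
Periods per year m = 1; per-period yield y/m = 0.046000
Number of cashflows N = 7
Cashflows (t years, CF_t, discount factor 1/(1+y/m)^(m*t), PV):
  t = 1.0000: CF_t = 6.000000, DF = 0.956023, PV = 5.736138
  t = 2.0000: CF_t = 6.000000, DF = 0.913980, PV = 5.483879
  t = 3.0000: CF_t = 6.000000, DF = 0.873786, PV = 5.242714
  t = 4.0000: CF_t = 6.000000, DF = 0.835359, PV = 5.012155
  t = 5.0000: CF_t = 6.000000, DF = 0.798623, PV = 4.791735
  t = 6.0000: CF_t = 6.000000, DF = 0.763501, PV = 4.581009
  t = 7.0000: CF_t = 106.000000, DF = 0.729925, PV = 77.372045
Price P = sum_t PV_t = 108.219675
Macaulay numerator sum_t t * PV_t:
  t * PV_t at t = 1.0000: 5.736138
  t * PV_t at t = 2.0000: 10.967758
  t * PV_t at t = 3.0000: 15.728143
  t * PV_t at t = 4.0000: 20.048621
  t * PV_t at t = 5.0000: 23.958677
  t * PV_t at t = 6.0000: 27.486054
  t * PV_t at t = 7.0000: 541.604312
Macaulay duration D = (sum_t t * PV_t) / P = 645.529703 / 108.219675 = 5.964994


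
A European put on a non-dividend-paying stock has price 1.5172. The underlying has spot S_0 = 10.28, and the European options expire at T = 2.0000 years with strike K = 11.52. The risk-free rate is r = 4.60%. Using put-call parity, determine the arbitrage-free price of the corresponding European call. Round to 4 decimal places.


Answer: Call price = 1.2897

Derivation:
Put-call parity: C - P = S_0 * exp(-qT) - K * exp(-rT).
S_0 * exp(-qT) = 10.2800 * 1.00000000 = 10.28000000
K * exp(-rT) = 11.5200 * 0.91210515 = 10.50745132
C = P + S*exp(-qT) - K*exp(-rT)
C = 1.5172 + 10.28000000 - 10.50745132 = 1.2897


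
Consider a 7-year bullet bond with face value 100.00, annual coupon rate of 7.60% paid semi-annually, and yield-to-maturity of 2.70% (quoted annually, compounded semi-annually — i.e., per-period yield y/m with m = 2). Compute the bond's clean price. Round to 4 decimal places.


Coupon per period c = face * coupon_rate / m = 3.800000
Periods per year m = 2; per-period yield y/m = 0.013500
Number of cashflows N = 14
Cashflows (t years, CF_t, discount factor 1/(1+y/m)^(m*t), PV):
  t = 0.5000: CF_t = 3.800000, DF = 0.986680, PV = 3.749383
  t = 1.0000: CF_t = 3.800000, DF = 0.973537, PV = 3.699441
  t = 1.5000: CF_t = 3.800000, DF = 0.960569, PV = 3.650164
  t = 2.0000: CF_t = 3.800000, DF = 0.947774, PV = 3.601543
  t = 2.5000: CF_t = 3.800000, DF = 0.935150, PV = 3.553570
  t = 3.0000: CF_t = 3.800000, DF = 0.922694, PV = 3.506235
  t = 3.5000: CF_t = 3.800000, DF = 0.910403, PV = 3.459532
  t = 4.0000: CF_t = 3.800000, DF = 0.898276, PV = 3.413450
  t = 4.5000: CF_t = 3.800000, DF = 0.886311, PV = 3.367982
  t = 5.0000: CF_t = 3.800000, DF = 0.874505, PV = 3.323120
  t = 5.5000: CF_t = 3.800000, DF = 0.862857, PV = 3.278856
  t = 6.0000: CF_t = 3.800000, DF = 0.851363, PV = 3.235181
  t = 6.5000: CF_t = 3.800000, DF = 0.840023, PV = 3.192088
  t = 7.0000: CF_t = 103.800000, DF = 0.828834, PV = 86.032949
Price P = sum_t PV_t = 131.063494

Answer: Price = 131.0635


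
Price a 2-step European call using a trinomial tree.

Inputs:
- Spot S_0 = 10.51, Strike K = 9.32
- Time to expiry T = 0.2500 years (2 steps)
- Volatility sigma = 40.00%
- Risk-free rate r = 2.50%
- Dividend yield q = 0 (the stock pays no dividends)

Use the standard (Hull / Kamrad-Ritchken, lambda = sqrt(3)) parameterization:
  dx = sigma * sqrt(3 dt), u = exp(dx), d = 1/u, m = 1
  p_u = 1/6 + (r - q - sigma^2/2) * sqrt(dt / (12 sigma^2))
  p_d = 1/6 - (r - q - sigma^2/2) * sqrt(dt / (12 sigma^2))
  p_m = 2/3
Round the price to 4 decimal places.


Answer: Price = V(0,0) = 1.6028

Derivation:
dt = T/N = 0.125000; dx = sigma*sqrt(3*dt) = 0.244949
u = exp(dx) = 1.277556; d = 1/u = 0.782744
p_u = 0.152633, p_m = 0.666667, p_d = 0.180700
Discount per step: exp(-r*dt) = 0.996880
Stock lattice S(k, j) with j the centered position index:
  k=0: S(0,+0) = 10.5100
  k=1: S(1,-1) = 8.2266; S(1,+0) = 10.5100; S(1,+1) = 13.4271
  k=2: S(2,-2) = 6.4394; S(2,-1) = 8.2266; S(2,+0) = 10.5100; S(2,+1) = 13.4271; S(2,+2) = 17.1539
Terminal payoffs V(N, j) = max(S_T - K, 0):
  V(2,-2) = 0.000000; V(2,-1) = 0.000000; V(2,+0) = 1.190000; V(2,+1) = 4.107115; V(2,+2) = 7.833893
Backward induction: V(k, j) = exp(-r*dt) * [p_u * V(k+1, j+1) + p_m * V(k+1, j) + p_d * V(k+1, j-1)]
  V(1,-1) = exp(-r*dt) * [p_u*1.190000 + p_m*0.000000 + p_d*0.000000] = 0.181067
  V(1,+0) = exp(-r*dt) * [p_u*4.107115 + p_m*1.190000 + p_d*0.000000] = 1.415784
  V(1,+1) = exp(-r*dt) * [p_u*7.833893 + p_m*4.107115 + p_d*1.190000] = 4.135877
  V(0,+0) = exp(-r*dt) * [p_u*4.135877 + p_m*1.415784 + p_d*0.181067] = 1.602830


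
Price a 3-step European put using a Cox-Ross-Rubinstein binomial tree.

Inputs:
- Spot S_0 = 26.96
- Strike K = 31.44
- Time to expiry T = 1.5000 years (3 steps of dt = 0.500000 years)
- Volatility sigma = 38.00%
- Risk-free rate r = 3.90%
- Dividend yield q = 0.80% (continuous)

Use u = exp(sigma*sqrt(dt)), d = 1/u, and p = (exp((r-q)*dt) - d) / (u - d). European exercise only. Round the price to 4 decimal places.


dt = T/N = 0.500000
u = exp(sigma*sqrt(dt)) = 1.308263; d = 1/u = 0.764372
p = (exp((r-q)*dt) - d) / (u - d) = 0.461946
Discount per step: exp(-r*dt) = 0.980689
Stock lattice S(k, i) with i counting down-moves:
  k=0: S(0,0) = 26.9600
  k=1: S(1,0) = 35.2708; S(1,1) = 20.6075
  k=2: S(2,0) = 46.1435; S(2,1) = 26.9600; S(2,2) = 15.7518
  k=3: S(3,0) = 60.3678; S(3,1) = 35.2708; S(3,2) = 20.6075; S(3,3) = 12.0402
Terminal payoffs V(N, i) = max(K - S_T, 0):
  V(3,0) = 0.000000; V(3,1) = 0.000000; V(3,2) = 10.832528; V(3,3) = 19.399782
Backward induction: V(k, i) = exp(-r*dt) * [p * V(k+1, i) + (1-p) * V(k+1, i+1)].
  V(2,0) = exp(-r*dt) * [p*0.000000 + (1-p)*0.000000] = 0.000000
  V(2,1) = exp(-r*dt) * [p*0.000000 + (1-p)*10.832528] = 5.715926
  V(2,2) = exp(-r*dt) * [p*10.832528 + (1-p)*19.399782] = 15.143964
  V(1,0) = exp(-r*dt) * [p*0.000000 + (1-p)*5.715926] = 3.016083
  V(1,1) = exp(-r*dt) * [p*5.715926 + (1-p)*15.143964] = 10.580373
  V(0,0) = exp(-r*dt) * [p*3.016083 + (1-p)*10.580373] = 6.949236

Answer: Price = V(0,0) = 6.9492


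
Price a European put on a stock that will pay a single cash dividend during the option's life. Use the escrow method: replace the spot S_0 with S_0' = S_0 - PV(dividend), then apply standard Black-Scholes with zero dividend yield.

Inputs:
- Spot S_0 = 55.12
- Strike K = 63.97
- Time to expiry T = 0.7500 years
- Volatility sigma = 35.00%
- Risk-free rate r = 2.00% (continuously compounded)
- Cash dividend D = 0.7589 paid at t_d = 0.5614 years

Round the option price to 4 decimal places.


PV(D) = D * exp(-r * t_d) = 0.7589 * 0.98883480 = 0.75042673
S_0' = S_0 - PV(D) = 55.1200 - 0.75042673 = 54.36957327
d1 = (ln(S_0'/K) + (r + sigma^2/2)*T) / (sigma*sqrt(T)) = -0.33543074
d2 = d1 - sigma*sqrt(T) = -0.63853964
exp(-rT) = 0.98511194
N(-d1) = 0.63134991; N(-d2) = 0.73843877
P = K * exp(-rT) * N(-d2) - S_0' * N(-d1) = 63.9700 * 0.98511194 * 0.73843877 - 54.36957327 * 0.63134991 = 12.2084

Answer: Price = 12.2084


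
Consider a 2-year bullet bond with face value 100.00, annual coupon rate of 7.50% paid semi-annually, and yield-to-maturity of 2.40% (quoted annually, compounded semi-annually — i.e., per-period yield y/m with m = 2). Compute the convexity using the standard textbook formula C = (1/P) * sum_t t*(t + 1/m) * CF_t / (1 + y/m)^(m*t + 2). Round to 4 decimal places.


Coupon per period c = face * coupon_rate / m = 3.750000
Periods per year m = 2; per-period yield y/m = 0.012000
Number of cashflows N = 4
Cashflows (t years, CF_t, discount factor 1/(1+y/m)^(m*t), PV):
  t = 0.5000: CF_t = 3.750000, DF = 0.988142, PV = 3.705534
  t = 1.0000: CF_t = 3.750000, DF = 0.976425, PV = 3.661594
  t = 1.5000: CF_t = 3.750000, DF = 0.964847, PV = 3.618176
  t = 2.0000: CF_t = 103.750000, DF = 0.953406, PV = 98.915888
Price P = sum_t PV_t = 109.901193
Convexity numerator sum_t t*(t + 1/m) * CF_t / (1+y/m)^(m*t + 2):
  t = 0.5000: term = 1.809088
  t = 1.0000: term = 5.362910
  t = 1.5000: term = 10.598636
  t = 2.0000: term = 482.919825
Convexity = (1/P) * sum = 500.690458 / 109.901193 = 4.555824

Answer: Convexity = 4.5558


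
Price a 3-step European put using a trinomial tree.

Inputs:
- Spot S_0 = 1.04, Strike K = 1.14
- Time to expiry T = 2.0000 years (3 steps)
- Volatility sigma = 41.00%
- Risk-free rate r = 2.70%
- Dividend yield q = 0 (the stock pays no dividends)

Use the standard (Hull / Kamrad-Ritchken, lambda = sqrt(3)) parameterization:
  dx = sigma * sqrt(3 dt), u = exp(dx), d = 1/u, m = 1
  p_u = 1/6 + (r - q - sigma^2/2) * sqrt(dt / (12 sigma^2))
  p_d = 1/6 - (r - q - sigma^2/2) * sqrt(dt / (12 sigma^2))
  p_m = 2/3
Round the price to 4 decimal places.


dt = T/N = 0.666667; dx = sigma*sqrt(3*dt) = 0.579828
u = exp(dx) = 1.785730; d = 1/u = 0.559995
p_u = 0.133870, p_m = 0.666667, p_d = 0.199464
Discount per step: exp(-r*dt) = 0.982161
Stock lattice S(k, j) with j the centered position index:
  k=0: S(0,+0) = 1.0400
  k=1: S(1,-1) = 0.5824; S(1,+0) = 1.0400; S(1,+1) = 1.8572
  k=2: S(2,-2) = 0.3261; S(2,-1) = 0.5824; S(2,+0) = 1.0400; S(2,+1) = 1.8572; S(2,+2) = 3.3164
  k=3: S(3,-3) = 0.1826; S(3,-2) = 0.3261; S(3,-1) = 0.5824; S(3,+0) = 1.0400; S(3,+1) = 1.8572; S(3,+2) = 3.3164; S(3,+3) = 5.9222
Terminal payoffs V(N, j) = max(K - S_T, 0):
  V(3,-3) = 0.957364; V(3,-2) = 0.813862; V(3,-1) = 0.557605; V(3,+0) = 0.100000; V(3,+1) = 0.000000; V(3,+2) = 0.000000; V(3,+3) = 0.000000
Backward induction: V(k, j) = exp(-r*dt) * [p_u * V(k+1, j+1) + p_m * V(k+1, j) + p_d * V(k+1, j-1)]
  V(2,-2) = exp(-r*dt) * [p_u*0.557605 + p_m*0.813862 + p_d*0.957364] = 0.793763
  V(2,-1) = exp(-r*dt) * [p_u*0.100000 + p_m*0.557605 + p_d*0.813862] = 0.537694
  V(2,+0) = exp(-r*dt) * [p_u*0.000000 + p_m*0.100000 + p_d*0.557605] = 0.174715
  V(2,+1) = exp(-r*dt) * [p_u*0.000000 + p_m*0.000000 + p_d*0.100000] = 0.019591
  V(2,+2) = exp(-r*dt) * [p_u*0.000000 + p_m*0.000000 + p_d*0.000000] = 0.000000
  V(1,-1) = exp(-r*dt) * [p_u*0.174715 + p_m*0.537694 + p_d*0.793763] = 0.530542
  V(1,+0) = exp(-r*dt) * [p_u*0.019591 + p_m*0.174715 + p_d*0.537694] = 0.222312
  V(1,+1) = exp(-r*dt) * [p_u*0.000000 + p_m*0.019591 + p_d*0.174715] = 0.047055
  V(0,+0) = exp(-r*dt) * [p_u*0.047055 + p_m*0.222312 + p_d*0.530542] = 0.255687

Answer: Price = V(0,0) = 0.2557


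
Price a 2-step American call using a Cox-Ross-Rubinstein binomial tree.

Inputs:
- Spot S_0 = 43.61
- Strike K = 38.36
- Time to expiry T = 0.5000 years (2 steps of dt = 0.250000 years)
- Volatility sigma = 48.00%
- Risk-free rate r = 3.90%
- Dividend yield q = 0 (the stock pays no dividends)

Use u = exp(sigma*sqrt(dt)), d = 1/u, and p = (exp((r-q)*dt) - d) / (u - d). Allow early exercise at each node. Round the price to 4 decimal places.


Answer: Price = V(0,0) = 9.2376

Derivation:
dt = T/N = 0.250000
u = exp(sigma*sqrt(dt)) = 1.271249; d = 1/u = 0.786628
p = (exp((r-q)*dt) - d) / (u - d) = 0.460504
Discount per step: exp(-r*dt) = 0.990297
Stock lattice S(k, i) with i counting down-moves:
  k=0: S(0,0) = 43.6100
  k=1: S(1,0) = 55.4392; S(1,1) = 34.3048
  k=2: S(2,0) = 70.4770; S(2,1) = 43.6100; S(2,2) = 26.9851
Terminal payoffs V(N, i) = max(S_T - K, 0):
  V(2,0) = 32.117005; V(2,1) = 5.250000; V(2,2) = 0.000000
Backward induction: V(k, i) = exp(-r*dt) * [p * V(k+1, i) + (1-p) * V(k+1, i+1)]; then take max(V_cont, immediate exercise) for American.
  V(1,0) = exp(-r*dt) * [p*32.117005 + (1-p)*5.250000] = 17.451368; exercise = 17.079175; V(1,0) = max -> 17.451368
  V(1,1) = exp(-r*dt) * [p*5.250000 + (1-p)*0.000000] = 2.394186; exercise = 0.000000; V(1,1) = max -> 2.394186
  V(0,0) = exp(-r*dt) * [p*17.451368 + (1-p)*2.394186] = 9.237565; exercise = 5.250000; V(0,0) = max -> 9.237565


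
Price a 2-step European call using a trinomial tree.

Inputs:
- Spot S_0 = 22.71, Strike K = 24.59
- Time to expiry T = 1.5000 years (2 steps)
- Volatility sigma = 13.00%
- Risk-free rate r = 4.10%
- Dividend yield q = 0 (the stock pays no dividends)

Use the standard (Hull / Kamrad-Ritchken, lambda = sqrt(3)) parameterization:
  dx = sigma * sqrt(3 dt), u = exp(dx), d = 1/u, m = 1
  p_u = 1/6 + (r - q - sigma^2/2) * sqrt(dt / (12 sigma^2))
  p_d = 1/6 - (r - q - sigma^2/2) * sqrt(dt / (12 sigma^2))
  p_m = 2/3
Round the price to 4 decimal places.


Answer: Price = V(0,0) = 1.3076

Derivation:
dt = T/N = 0.750000; dx = sigma*sqrt(3*dt) = 0.195000
u = exp(dx) = 1.215311; d = 1/u = 0.822835
p_u = 0.229263, p_m = 0.666667, p_d = 0.104071
Discount per step: exp(-r*dt) = 0.969718
Stock lattice S(k, j) with j the centered position index:
  k=0: S(0,+0) = 22.7100
  k=1: S(1,-1) = 18.6866; S(1,+0) = 22.7100; S(1,+1) = 27.5997
  k=2: S(2,-2) = 15.3760; S(2,-1) = 18.6866; S(2,+0) = 22.7100; S(2,+1) = 27.5997; S(2,+2) = 33.5422
Terminal payoffs V(N, j) = max(S_T - K, 0):
  V(2,-2) = 0.000000; V(2,-1) = 0.000000; V(2,+0) = 0.000000; V(2,+1) = 3.009713; V(2,+2) = 8.952234
Backward induction: V(k, j) = exp(-r*dt) * [p_u * V(k+1, j+1) + p_m * V(k+1, j) + p_d * V(k+1, j-1)]
  V(1,-1) = exp(-r*dt) * [p_u*0.000000 + p_m*0.000000 + p_d*0.000000] = 0.000000
  V(1,+0) = exp(-r*dt) * [p_u*3.009713 + p_m*0.000000 + p_d*0.000000] = 0.669120
  V(1,+1) = exp(-r*dt) * [p_u*8.952234 + p_m*3.009713 + p_d*0.000000] = 3.935978
  V(0,+0) = exp(-r*dt) * [p_u*3.935978 + p_m*0.669120 + p_d*0.000000] = 1.307620
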